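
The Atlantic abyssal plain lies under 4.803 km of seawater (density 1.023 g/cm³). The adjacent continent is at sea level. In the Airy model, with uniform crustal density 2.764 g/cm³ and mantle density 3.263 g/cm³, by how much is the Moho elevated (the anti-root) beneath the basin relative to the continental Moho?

16.8 km

Equating mass per unit area of the two columns: replacing crust with seawater at the top is compensated by replacing crust with mantle at the base: d (ρ_c − ρ_w) = a (ρ_m − ρ_c).
a = d (ρ_c − ρ_w)/(ρ_m − ρ_c) = 4.803 km × 1.741/0.499 = 16.8 km.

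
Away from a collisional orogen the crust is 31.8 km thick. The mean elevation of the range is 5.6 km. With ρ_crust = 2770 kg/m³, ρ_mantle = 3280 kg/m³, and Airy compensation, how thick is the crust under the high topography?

Root depth r = h ρ_c / (ρ_m − ρ_c) = 5.6 km × 2770 / 510 = 30.42 km.
Total thickness = T + h + r = 31.8 km + 5.6 km + 30.42 km = 67.8 km.

67.8 km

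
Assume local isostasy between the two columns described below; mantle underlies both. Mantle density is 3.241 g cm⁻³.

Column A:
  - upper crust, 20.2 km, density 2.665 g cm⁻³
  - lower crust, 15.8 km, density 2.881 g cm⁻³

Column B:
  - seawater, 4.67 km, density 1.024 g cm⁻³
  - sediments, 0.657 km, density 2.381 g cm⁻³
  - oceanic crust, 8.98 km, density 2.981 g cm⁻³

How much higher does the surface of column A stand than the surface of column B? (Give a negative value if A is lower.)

1.26 km

For any compensation level in the mantle, the mantle terms cancel and isostasy reduces to e = (Σt_A − Σt_B) − (Σ(ρt)_A − Σ(ρt)_B) / ρ_m.
Σt_A = 36 km; Σt_B = 14.307 km; Σ(ρt)_A = 99.3528; Σ(ρt)_B = 33.115777 (in km·g cm⁻³).
e = (36 − 14.307) − (99.3528 − 33.115777) / 3.241 = 1.26 km.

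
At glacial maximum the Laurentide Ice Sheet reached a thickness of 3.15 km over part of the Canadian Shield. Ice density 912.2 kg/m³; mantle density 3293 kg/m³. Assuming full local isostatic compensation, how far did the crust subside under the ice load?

0.873 km

Equating mass per unit area of the two columns: the ice load ρ_ice t is balanced by mantle displaced below, ρ_m s.
s = t ρ_ice / ρ_m = 3.15 km × 912.2/3293 = 0.873 km.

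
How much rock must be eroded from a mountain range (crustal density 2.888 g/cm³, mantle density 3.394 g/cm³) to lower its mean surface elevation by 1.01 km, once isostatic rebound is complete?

6.77 km

Net drop Δ = e − u = e − e ρ_c/ρ_m = e (ρ_m − ρ_c)/ρ_m.
e = Δ ρ_m/(ρ_m − ρ_c) = 1.01 km × 3.394/0.506 = 6.77 km.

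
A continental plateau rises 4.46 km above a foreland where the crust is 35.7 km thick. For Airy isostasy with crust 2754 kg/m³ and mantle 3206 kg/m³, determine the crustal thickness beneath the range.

Root depth r = h ρ_c / (ρ_m − ρ_c) = 4.46 km × 2754 / 452 = 27.17 km.
Total thickness = T + h + r = 35.7 km + 4.46 km + 27.17 km = 67.3 km.

67.3 km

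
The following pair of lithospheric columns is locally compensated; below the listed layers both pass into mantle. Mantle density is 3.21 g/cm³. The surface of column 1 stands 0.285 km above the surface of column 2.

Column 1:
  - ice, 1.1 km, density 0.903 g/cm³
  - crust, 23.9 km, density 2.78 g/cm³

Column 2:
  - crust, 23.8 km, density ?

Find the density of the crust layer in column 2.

2.71 g/cm³

Take the compensation level at the base of the deeper column (depth z_c below the surface of column 1) and equate Σ ρ_i t_i down to z_c; mantle fills any gap and the z_c terms cancel.
Column 1: 1.1×0.903 + 23.9×2.78 + (z_c − 25)×3.21
Column 2: 0.285×0 + 23.8×ρ + (z_c − 0.285 − 23.8)×3.21
The z_c×3.21 term appears on both sides and cancels. Collect the known terms of each column as K = Σ(ρt)_known − 3.21 × (depth of known layers): K_1 = 67.4353 − 3.21×25 = −12.8147; K_2 = 0 − 3.21×(0.285 + 23.8) = −77.31285.
Balance: K_1 = K_2 + 23.8×ρ, so ρ = (K_1 − K_2)/23.8 = 64.4981/23.8 = 2.71 g/cm³.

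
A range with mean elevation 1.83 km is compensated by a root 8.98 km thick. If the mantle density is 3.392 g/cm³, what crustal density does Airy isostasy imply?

2.82 g/cm³

ρ_c h = (ρ_m − ρ_c) r → ρ_c (h + r) = ρ_m r → ρ_c = ρ_m r / (h + r).
ρ_c = 3.392 × 8.98 km / (1.83 km + 8.98 km) = 2.82 g/cm³.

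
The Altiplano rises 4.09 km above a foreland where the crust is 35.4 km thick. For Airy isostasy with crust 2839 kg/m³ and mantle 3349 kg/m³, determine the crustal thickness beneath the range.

Root depth r = h ρ_c / (ρ_m − ρ_c) = 4.09 km × 2839 / 510 = 22.77 km.
Total thickness = T + h + r = 35.4 km + 4.09 km + 22.77 km = 62.3 km.

62.3 km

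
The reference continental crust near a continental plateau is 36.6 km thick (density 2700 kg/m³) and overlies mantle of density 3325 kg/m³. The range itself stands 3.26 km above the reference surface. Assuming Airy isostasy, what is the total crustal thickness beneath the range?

53.9 km

Root depth r = h ρ_c / (ρ_m − ρ_c) = 3.26 km × 2700 / 625 = 14.08 km.
Total thickness = T + h + r = 36.6 km + 3.26 km + 14.08 km = 53.9 km.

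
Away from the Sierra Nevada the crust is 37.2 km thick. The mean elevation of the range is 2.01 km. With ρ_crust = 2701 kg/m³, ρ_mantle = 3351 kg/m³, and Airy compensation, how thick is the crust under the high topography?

Root depth r = h ρ_c / (ρ_m − ρ_c) = 2.01 km × 2701 / 650 = 8.352 km.
Total thickness = T + h + r = 37.2 km + 2.01 km + 8.352 km = 47.6 km.

47.6 km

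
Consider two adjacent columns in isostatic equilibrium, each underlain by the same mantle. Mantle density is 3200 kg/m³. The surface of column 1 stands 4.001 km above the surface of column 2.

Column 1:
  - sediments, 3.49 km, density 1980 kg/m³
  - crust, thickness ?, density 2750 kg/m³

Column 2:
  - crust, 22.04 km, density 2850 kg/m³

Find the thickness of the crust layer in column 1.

36.1 km

Take the compensation level at the base of the deeper column (depth z_c below the surface of column 1) and equate Σ ρ_i t_i down to z_c; mantle fills any gap and the z_c terms cancel.
Column 1: 3.49×1980 + x×2750 + (z_c − 3.49 − x)×3200
Column 2: 4.001×0 + 22.04×2850 + (z_c − 4.001 − 22.04)×3200
The z_c×3200 term appears on both sides and cancels. Collect the known terms of each column as K = Σ(ρt)_known − 3200 × (depth of known layers): K_1 = 6910.2 − 3200×3.49 = −4257.8; K_2 = 62814 − 3200×(4.001 + 22.04) = −20517.2.
Balance: K_1 − x×(3200 − 2750) = K_2, so x = (K_1 − K_2)/(3200 − 2750) = 16259.4/450 = 36.1 km.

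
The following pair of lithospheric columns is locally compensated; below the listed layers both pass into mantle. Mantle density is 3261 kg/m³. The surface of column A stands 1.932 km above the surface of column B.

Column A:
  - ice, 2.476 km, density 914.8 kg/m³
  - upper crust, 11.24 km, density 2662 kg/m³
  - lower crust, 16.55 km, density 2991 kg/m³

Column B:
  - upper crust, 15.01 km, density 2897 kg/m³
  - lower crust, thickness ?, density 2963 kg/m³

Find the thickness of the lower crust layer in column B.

17.6 km

Take the compensation level at the base of the deeper column (depth z_c below the surface of column A) and equate Σ ρ_i t_i down to z_c; mantle fills any gap and the z_c terms cancel.
Column A: 2.476×914.8 + 11.24×2662 + 16.55×2991 + (z_c − 30.266)×3261
Column B: 1.932×0 + 15.01×2897 + x×2963 + (z_c − 1.932 − 15.01 − x)×3261
The z_c×3261 term appears on both sides and cancels. Collect the known terms of each column as K = Σ(ρt)_known − 3261 × (depth of known layers): K_A = 81686.9748 − 3261×30.266 = −17010.4512; K_B = 43483.97 − 3261×(1.932 + 15.01) = −11763.892.
Balance: K_A = K_B − x×(3261 − 2963), so x = (K_B − K_A)/(3261 − 2963) = 5246.56/298 = 17.6 km.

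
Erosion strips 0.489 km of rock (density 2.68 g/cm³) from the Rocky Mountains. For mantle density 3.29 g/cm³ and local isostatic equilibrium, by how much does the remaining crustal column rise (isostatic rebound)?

Unloading: uplift u = e ρ_c/ρ_m = 0.489 km × 2.68/3.29 = 0.398 km.

0.398 km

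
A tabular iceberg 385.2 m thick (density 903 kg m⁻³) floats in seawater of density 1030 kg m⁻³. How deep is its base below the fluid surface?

338 m

Draft d = t ρ_obj/ρ_fluid = 385.2 m × 903/1030 = 338 m.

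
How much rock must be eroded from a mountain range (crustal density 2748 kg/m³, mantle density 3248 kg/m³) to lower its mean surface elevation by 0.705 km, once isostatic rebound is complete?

Net drop Δ = e − u = e − e ρ_c/ρ_m = e (ρ_m − ρ_c)/ρ_m.
e = Δ ρ_m/(ρ_m − ρ_c) = 0.705 km × 3248/500 = 4.58 km.

4.58 km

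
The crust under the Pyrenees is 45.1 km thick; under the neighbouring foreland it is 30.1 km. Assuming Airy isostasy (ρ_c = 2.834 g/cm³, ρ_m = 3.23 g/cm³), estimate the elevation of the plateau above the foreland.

Excess crust Δ = 45.1 km − 30.1 km = 15 km, split between elevation h and root r with h + r = Δ.
Airy balance ρ_c h = (ρ_m − ρ_c) r gives r = h ρ_c/(ρ_m − ρ_c), so h (1 + ρ_c/(ρ_m − ρ_c)) = Δ, i.e. h = Δ (ρ_m − ρ_c)/ρ_m.
h = 15 km × 0.396/3.23 = 1.84 km.

1.84 km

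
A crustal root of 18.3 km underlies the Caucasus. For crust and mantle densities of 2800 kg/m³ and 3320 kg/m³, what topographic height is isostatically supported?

3.4 km

In Airy isostatic equilibrium: ρ_c h = (ρ_m − ρ_c) r.
h = r (ρ_m − ρ_c) / ρ_c = 18.3 km × (3320 − 2800) / 2800 = 3.4 km.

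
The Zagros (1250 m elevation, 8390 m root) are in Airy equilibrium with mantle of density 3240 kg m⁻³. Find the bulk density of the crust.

2820 kg m⁻³

ρ_c h = (ρ_m − ρ_c) r → ρ_c (h + r) = ρ_m r → ρ_c = ρ_m r / (h + r).
ρ_c = 3240 × 8390 m / (1250 m + 8390 m) = 2820 kg m⁻³.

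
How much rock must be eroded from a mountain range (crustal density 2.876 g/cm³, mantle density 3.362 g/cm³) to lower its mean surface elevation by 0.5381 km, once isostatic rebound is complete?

3.72 km

Net drop Δ = e − u = e − e ρ_c/ρ_m = e (ρ_m − ρ_c)/ρ_m.
e = Δ ρ_m/(ρ_m − ρ_c) = 0.5381 km × 3.362/0.486 = 3.72 km.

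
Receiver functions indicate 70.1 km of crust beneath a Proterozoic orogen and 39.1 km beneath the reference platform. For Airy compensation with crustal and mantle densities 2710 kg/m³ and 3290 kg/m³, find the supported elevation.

5.47 km

Excess crust Δ = 70.1 km − 39.1 km = 31 km, split between elevation h and root r with h + r = Δ.
Airy balance ρ_c h = (ρ_m − ρ_c) r gives r = h ρ_c/(ρ_m − ρ_c), so h (1 + ρ_c/(ρ_m − ρ_c)) = Δ, i.e. h = Δ (ρ_m − ρ_c)/ρ_m.
h = 31 km × 580/3290 = 5.47 km.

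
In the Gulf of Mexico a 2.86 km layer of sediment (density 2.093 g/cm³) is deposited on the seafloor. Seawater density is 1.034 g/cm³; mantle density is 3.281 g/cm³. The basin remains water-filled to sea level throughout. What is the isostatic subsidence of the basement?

1.35 km

Submarine loading: the sediment displaces seawater, and the subsidence is in turn flooded, so s (ρ_m − ρ_w) = t (ρ_sed − ρ_w).
s = 2.86 km × (2.093 − 1.034) / (3.281 − 1.034) = 1.35 km.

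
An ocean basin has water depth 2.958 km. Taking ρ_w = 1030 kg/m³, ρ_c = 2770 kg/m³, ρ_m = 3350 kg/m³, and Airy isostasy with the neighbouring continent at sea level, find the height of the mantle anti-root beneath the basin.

8.87 km

Equating mass per unit area of the two columns: replacing crust with seawater at the top is compensated by replacing crust with mantle at the base: d (ρ_c − ρ_w) = a (ρ_m − ρ_c).
a = d (ρ_c − ρ_w)/(ρ_m − ρ_c) = 2.958 km × 1740/580 = 8.87 km.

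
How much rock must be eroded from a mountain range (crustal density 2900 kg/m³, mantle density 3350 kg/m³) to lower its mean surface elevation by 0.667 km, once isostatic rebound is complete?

4.97 km

Net drop Δ = e − u = e − e ρ_c/ρ_m = e (ρ_m − ρ_c)/ρ_m.
e = Δ ρ_m/(ρ_m − ρ_c) = 0.667 km × 3350/450 = 4.97 km.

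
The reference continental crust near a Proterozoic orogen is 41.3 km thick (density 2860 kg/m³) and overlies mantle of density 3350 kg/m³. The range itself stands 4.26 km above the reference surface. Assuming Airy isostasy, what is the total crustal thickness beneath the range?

Root depth r = h ρ_c / (ρ_m − ρ_c) = 4.26 km × 2860 / 490 = 24.86 km.
Total thickness = T + h + r = 41.3 km + 4.26 km + 24.86 km = 70.4 km.

70.4 km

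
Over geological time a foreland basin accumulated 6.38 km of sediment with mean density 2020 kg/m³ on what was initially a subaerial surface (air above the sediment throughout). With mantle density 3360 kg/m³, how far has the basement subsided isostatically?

3.84 km

Subaerial load: s = t ρ_sed / ρ_m = 6.38 km × 2020/3360 = 3.84 km.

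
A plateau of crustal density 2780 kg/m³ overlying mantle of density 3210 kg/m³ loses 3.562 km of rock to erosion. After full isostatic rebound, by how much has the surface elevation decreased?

0.477 km

Rebound u = e ρ_c/ρ_m = 3.562 km × 2780/3210 = 3.085 km.
Net surface drop = e − u = 3.562 km − 3.085 km = e (ρ_m − ρ_c)/ρ_m = 0.477 km.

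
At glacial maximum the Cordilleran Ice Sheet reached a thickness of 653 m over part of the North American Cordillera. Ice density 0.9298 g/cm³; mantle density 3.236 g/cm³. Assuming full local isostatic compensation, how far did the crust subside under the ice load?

188 m

In Airy isostatic equilibrium: the ice load ρ_ice t is balanced by mantle displaced below, ρ_m s.
s = t ρ_ice / ρ_m = 653 m × 0.9298/3.236 = 188 m.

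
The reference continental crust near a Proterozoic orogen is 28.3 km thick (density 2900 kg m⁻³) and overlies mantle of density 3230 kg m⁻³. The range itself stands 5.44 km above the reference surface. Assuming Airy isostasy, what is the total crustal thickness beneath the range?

81.5 km

Root depth r = h ρ_c / (ρ_m − ρ_c) = 5.44 km × 2900 / 330 = 47.81 km.
Total thickness = T + h + r = 28.3 km + 5.44 km + 47.81 km = 81.5 km.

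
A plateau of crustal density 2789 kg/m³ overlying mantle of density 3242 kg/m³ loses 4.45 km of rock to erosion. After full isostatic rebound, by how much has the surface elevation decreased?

Rebound u = e ρ_c/ρ_m = 4.45 km × 2789/3242 = 3.828 km.
Net surface drop = e − u = 4.45 km − 3.828 km = e (ρ_m − ρ_c)/ρ_m = 0.622 km.

0.622 km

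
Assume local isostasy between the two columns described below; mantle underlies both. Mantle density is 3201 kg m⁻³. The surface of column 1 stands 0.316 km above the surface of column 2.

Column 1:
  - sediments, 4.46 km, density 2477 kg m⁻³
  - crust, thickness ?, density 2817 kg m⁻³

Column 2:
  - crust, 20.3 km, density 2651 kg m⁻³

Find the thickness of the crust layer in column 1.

Take the compensation level at the base of the deeper column (depth z_c below the surface of column 1) and equate Σ ρ_i t_i down to z_c; mantle fills any gap and the z_c terms cancel.
Column 1: 4.46×2477 + x×2817 + (z_c − 4.46 − x)×3201
Column 2: 0.316×0 + 20.3×2651 + (z_c − 0.316 − 20.3)×3201
The z_c×3201 term appears on both sides and cancels. Collect the known terms of each column as K = Σ(ρt)_known − 3201 × (depth of known layers): K_1 = 11047.42 − 3201×4.46 = −3229.04; K_2 = 53815.3 − 3201×(0.316 + 20.3) = −12176.516.
Balance: K_1 − x×(3201 − 2817) = K_2, so x = (K_1 − K_2)/(3201 − 2817) = 8947.48/384 = 23.3 km.

23.3 km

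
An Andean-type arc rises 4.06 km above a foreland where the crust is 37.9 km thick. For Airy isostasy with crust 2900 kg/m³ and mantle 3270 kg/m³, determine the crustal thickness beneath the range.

73.8 km

Root depth r = h ρ_c / (ρ_m − ρ_c) = 4.06 km × 2900 / 370 = 31.82 km.
Total thickness = T + h + r = 37.9 km + 4.06 km + 31.82 km = 73.8 km.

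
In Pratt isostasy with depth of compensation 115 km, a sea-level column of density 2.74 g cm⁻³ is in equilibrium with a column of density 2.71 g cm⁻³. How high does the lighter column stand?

1.27 km

ρ_ref D = ρ (D + h) → h = D (ρ_ref − ρ)/ρ.
h = 115 km × (2.74 − 2.71)/2.71 = 1.27 km.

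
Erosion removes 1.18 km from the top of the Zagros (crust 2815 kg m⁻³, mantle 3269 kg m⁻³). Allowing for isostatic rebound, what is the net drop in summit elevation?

Rebound u = e ρ_c/ρ_m = 1.18 km × 2815/3269 = 1.016 km.
Net surface drop = e − u = 1.18 km − 1.016 km = e (ρ_m − ρ_c)/ρ_m = 0.164 km.

0.164 km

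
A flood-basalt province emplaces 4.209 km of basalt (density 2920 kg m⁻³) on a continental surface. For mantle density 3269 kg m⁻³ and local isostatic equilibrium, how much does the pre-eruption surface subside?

Subaerial loading: s = t ρ_load / ρ_m.
s = 4.209 km × 2920/3269 = 3.76 km.

3.76 km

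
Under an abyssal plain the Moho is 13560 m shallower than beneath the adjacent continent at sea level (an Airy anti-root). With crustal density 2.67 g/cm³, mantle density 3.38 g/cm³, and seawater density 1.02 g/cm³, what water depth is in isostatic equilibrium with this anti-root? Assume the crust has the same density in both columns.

Replacing a thickness d of crust by seawater at the top must be balanced by replacing crust with mantle at the base: d (ρ_c − ρ_w) = a (ρ_m − ρ_c).
d = a (ρ_m − ρ_c)/(ρ_c − ρ_w) = 13560 m × 0.71/1.65 = 5830 m.

5830 m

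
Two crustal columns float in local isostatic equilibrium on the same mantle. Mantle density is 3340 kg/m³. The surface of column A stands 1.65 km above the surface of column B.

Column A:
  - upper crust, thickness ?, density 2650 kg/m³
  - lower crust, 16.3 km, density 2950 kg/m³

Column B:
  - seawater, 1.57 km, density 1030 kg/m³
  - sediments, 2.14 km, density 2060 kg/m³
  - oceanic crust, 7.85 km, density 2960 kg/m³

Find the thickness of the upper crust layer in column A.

Take the compensation level at the base of the deeper column (depth z_c below the surface of column A) and equate Σ ρ_i t_i down to z_c; mantle fills any gap and the z_c terms cancel.
Column A: x×2650 + 16.3×2950 + (z_c − 16.3 − x)×3340
Column B: 1.65×0 + 1.57×1030 + 2.14×2060 + 7.85×2960 + (z_c − 1.65 − 11.56)×3340
The z_c×3340 term appears on both sides and cancels. Collect the known terms of each column as K = Σ(ρt)_known − 3340 × (depth of known layers): K_A = 48085 − 3340×16.3 = −6357; K_B = 29261.5 − 3340×(1.65 + 11.56) = −14859.9.
Balance: K_A − x×(3340 − 2650) = K_B, so x = (K_A − K_B)/(3340 − 2650) = 8502.9/690 = 12.3 km.

12.3 km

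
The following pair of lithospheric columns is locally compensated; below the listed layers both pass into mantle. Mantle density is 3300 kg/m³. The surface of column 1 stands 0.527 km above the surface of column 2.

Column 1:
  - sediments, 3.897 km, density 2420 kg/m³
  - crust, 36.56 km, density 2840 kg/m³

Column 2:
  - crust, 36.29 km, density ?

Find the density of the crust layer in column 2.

Take the compensation level at the base of the deeper column (depth z_c below the surface of column 1) and equate Σ ρ_i t_i down to z_c; mantle fills any gap and the z_c terms cancel.
Column 1: 3.897×2420 + 36.56×2840 + (z_c − 40.457)×3300
Column 2: 0.527×0 + 36.29×ρ + (z_c − 0.527 − 36.29)×3300
The z_c×3300 term appears on both sides and cancels. Collect the known terms of each column as K = Σ(ρt)_known − 3300 × (depth of known layers): K_1 = 113261.14 − 3300×40.457 = −20246.96; K_2 = 0 − 3300×(0.527 + 36.29) = −121496.1.
Balance: K_1 = K_2 + 36.29×ρ, so ρ = (K_1 − K_2)/36.29 = 101249/36.29 = 2790 kg/m³.

2790 kg/m³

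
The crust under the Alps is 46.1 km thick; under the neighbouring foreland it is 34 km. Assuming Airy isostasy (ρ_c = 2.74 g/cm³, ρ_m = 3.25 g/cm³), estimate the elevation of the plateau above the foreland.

1.9 km

Excess crust Δ = 46.1 km − 34 km = 12.1 km, split between elevation h and root r with h + r = Δ.
Airy balance ρ_c h = (ρ_m − ρ_c) r gives r = h ρ_c/(ρ_m − ρ_c), so h (1 + ρ_c/(ρ_m − ρ_c)) = Δ, i.e. h = Δ (ρ_m − ρ_c)/ρ_m.
h = 12.1 km × 0.51/3.25 = 1.9 km.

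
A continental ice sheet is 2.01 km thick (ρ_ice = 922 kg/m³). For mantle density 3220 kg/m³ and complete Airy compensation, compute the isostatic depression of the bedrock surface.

Equating mass per unit area of the two columns: the ice load ρ_ice t is balanced by mantle displaced below, ρ_m s.
s = t ρ_ice / ρ_m = 2.01 km × 922/3220 = 0.576 km.

0.576 km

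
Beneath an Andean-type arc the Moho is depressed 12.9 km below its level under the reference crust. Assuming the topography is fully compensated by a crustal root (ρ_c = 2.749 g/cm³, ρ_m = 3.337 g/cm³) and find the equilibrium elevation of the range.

By Archimedes' principle applied to the lithosphere: ρ_c h = (ρ_m − ρ_c) r.
h = r (ρ_m − ρ_c) / ρ_c = 12.9 km × (3.337 − 2.749) / 2.749 = 2.76 km.

2.76 km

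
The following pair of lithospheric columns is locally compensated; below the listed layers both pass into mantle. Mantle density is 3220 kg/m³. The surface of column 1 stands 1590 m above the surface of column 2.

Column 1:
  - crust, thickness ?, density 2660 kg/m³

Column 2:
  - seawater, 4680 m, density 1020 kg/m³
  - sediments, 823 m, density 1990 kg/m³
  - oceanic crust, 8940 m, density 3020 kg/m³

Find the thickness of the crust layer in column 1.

32500 m

Take the compensation level at the base of the deeper column (depth z_c below the surface of column 1) and equate Σ ρ_i t_i down to z_c; mantle fills any gap and the z_c terms cancel.
Column 1: x×2660 + (z_c − 0 − x)×3220
Column 2: 1590×0 + 4680×1020 + 823×1990 + 8940×3020 + (z_c − 1590 − 14443)×3220
The z_c×3220 term appears on both sides and cancels. Collect the known terms of each column as K = Σ(ρt)_known − 3220 × (depth of known layers): K_1 = 0 − 3220×0 = 0; K_2 = 33410170 − 3220×(1590 + 14443) = −18216090.
Balance: K_1 − x×(3220 − 2660) = K_2, so x = (K_1 − K_2)/(3220 − 2660) = 18216100/560 = 32500 m.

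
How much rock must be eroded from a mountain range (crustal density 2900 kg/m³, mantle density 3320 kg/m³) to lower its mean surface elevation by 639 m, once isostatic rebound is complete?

5050 m

Net drop Δ = e − u = e − e ρ_c/ρ_m = e (ρ_m − ρ_c)/ρ_m.
e = Δ ρ_m/(ρ_m − ρ_c) = 639 m × 3320/420 = 5050 m.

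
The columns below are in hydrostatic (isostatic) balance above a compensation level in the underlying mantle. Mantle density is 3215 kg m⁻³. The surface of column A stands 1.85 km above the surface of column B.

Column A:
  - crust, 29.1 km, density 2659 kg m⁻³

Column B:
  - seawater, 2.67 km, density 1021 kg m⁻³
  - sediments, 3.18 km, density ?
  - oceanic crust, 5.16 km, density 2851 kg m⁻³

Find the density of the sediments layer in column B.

Take the compensation level at the base of the deeper column (depth z_c below the surface of column A) and equate Σ ρ_i t_i down to z_c; mantle fills any gap and the z_c terms cancel.
Column A: 29.1×2659 + (z_c − 29.1)×3215
Column B: 1.85×0 + 2.67×1021 + 3.18×ρ + 5.16×2851 + (z_c − 1.85 − 11.01)×3215
The z_c×3215 term appears on both sides and cancels. Collect the known terms of each column as K = Σ(ρt)_known − 3215 × (depth of known layers): K_A = 77376.9 − 3215×29.1 = −16179.6; K_B = 17437.23 − 3215×(1.85 + 11.01) = −23907.67.
Balance: K_A = K_B + 3.18×ρ, so ρ = (K_A − K_B)/3.18 = 7728.07/3.18 = 2430 kg m⁻³.

2430 kg m⁻³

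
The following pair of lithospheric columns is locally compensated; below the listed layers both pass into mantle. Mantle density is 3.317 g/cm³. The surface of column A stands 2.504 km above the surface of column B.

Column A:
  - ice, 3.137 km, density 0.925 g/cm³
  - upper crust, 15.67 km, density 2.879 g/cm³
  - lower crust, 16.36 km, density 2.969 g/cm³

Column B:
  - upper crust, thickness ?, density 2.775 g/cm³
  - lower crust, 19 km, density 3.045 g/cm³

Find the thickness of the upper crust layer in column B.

12.2 km

Take the compensation level at the base of the deeper column (depth z_c below the surface of column A) and equate Σ ρ_i t_i down to z_c; mantle fills any gap and the z_c terms cancel.
Column A: 3.137×0.925 + 15.67×2.879 + 16.36×2.969 + (z_c − 35.167)×3.317
Column B: 2.504×0 + x×2.775 + 19×3.045 + (z_c − 2.504 − 19 − x)×3.317
The z_c×3.317 term appears on both sides and cancels. Collect the known terms of each column as K = Σ(ρt)_known − 3.317 × (depth of known layers): K_A = 96.588495 − 3.317×35.167 = −20.060444; K_B = 57.855 − 3.317×(2.504 + 19) = −13.473768.
Balance: K_A = K_B − x×(3.317 − 2.775), so x = (K_B − K_A)/(3.317 − 2.775) = 6.58668/0.542 = 12.2 km.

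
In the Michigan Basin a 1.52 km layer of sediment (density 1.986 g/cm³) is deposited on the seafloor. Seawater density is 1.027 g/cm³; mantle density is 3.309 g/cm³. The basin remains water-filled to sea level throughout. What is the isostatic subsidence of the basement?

Submarine loading: the sediment displaces seawater, and the subsidence is in turn flooded, so s (ρ_m − ρ_w) = t (ρ_sed − ρ_w).
s = 1.52 km × (1.986 − 1.027) / (3.309 − 1.027) = 0.639 km.

0.639 km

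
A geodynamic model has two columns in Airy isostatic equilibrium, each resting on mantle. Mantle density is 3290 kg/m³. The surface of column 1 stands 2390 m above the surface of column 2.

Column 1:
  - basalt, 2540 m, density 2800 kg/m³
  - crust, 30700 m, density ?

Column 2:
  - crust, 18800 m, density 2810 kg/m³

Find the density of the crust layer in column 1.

2780 kg/m³

Take the compensation level at the base of the deeper column (depth z_c below the surface of column 1) and equate Σ ρ_i t_i down to z_c; mantle fills any gap and the z_c terms cancel.
Column 1: 2540×2800 + 30700×ρ + (z_c − 33240)×3290
Column 2: 2390×0 + 18800×2810 + (z_c − 2390 − 18800)×3290
The z_c×3290 term appears on both sides and cancels. Collect the known terms of each column as K = Σ(ρt)_known − 3290 × (depth of known layers): K_1 = 7112000 − 3290×33240 = −102247600; K_2 = 52828000 − 3290×(2390 + 18800) = −16887100.
Balance: K_1 + 30700×ρ = K_2, so ρ = (K_2 − K_1)/30700 = 85360500/30700 = 2780 kg/m³.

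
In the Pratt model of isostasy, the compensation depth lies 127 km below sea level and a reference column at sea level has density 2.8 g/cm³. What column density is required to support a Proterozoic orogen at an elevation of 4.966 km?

2.69 g/cm³

Pratt balance: ρ_ref D = ρ (D + h).
ρ = ρ_ref D/(D + h) = 2.8 × 127 km/(127 km + 4.966 km) = 2.69 g/cm³.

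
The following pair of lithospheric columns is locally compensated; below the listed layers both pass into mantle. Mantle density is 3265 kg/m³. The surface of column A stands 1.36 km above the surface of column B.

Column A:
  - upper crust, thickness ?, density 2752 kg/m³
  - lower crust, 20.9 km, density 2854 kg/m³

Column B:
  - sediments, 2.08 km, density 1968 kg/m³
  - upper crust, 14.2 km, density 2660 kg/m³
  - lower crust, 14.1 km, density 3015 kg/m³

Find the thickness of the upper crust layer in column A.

20.8 km

Take the compensation level at the base of the deeper column (depth z_c below the surface of column A) and equate Σ ρ_i t_i down to z_c; mantle fills any gap and the z_c terms cancel.
Column A: x×2752 + 20.9×2854 + (z_c − 20.9 − x)×3265
Column B: 1.36×0 + 2.08×1968 + 14.2×2660 + 14.1×3015 + (z_c − 1.36 − 30.38)×3265
The z_c×3265 term appears on both sides and cancels. Collect the known terms of each column as K = Σ(ρt)_known − 3265 × (depth of known layers): K_A = 59648.6 − 3265×20.9 = −8589.9; K_B = 84376.94 − 3265×(1.36 + 30.38) = −19254.16.
Balance: K_A − x×(3265 − 2752) = K_B, so x = (K_A − K_B)/(3265 − 2752) = 10664.3/513 = 20.8 km.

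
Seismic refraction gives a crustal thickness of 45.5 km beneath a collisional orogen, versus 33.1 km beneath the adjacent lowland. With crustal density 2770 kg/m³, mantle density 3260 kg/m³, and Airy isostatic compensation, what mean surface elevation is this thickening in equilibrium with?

Excess crust Δ = 45.5 km − 33.1 km = 12.4 km, split between elevation h and root r with h + r = Δ.
Airy balance ρ_c h = (ρ_m − ρ_c) r gives r = h ρ_c/(ρ_m − ρ_c), so h (1 + ρ_c/(ρ_m − ρ_c)) = Δ, i.e. h = Δ (ρ_m − ρ_c)/ρ_m.
h = 12.4 km × 490/3260 = 1.86 km.

1.86 km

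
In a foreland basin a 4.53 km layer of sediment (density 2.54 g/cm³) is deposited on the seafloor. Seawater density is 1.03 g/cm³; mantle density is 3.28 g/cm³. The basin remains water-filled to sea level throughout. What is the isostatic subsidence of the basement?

3.04 km

Submarine loading: the sediment displaces seawater, and the subsidence is in turn flooded, so s (ρ_m − ρ_w) = t (ρ_sed − ρ_w).
s = 4.53 km × (2.54 − 1.03) / (3.28 − 1.03) = 3.04 km.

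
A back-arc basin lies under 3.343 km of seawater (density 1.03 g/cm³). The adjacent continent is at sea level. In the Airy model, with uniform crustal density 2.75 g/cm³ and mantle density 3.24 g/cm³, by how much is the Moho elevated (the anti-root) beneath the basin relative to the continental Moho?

11.7 km

Equating mass per unit area of the two columns: replacing crust with seawater at the top is compensated by replacing crust with mantle at the base: d (ρ_c − ρ_w) = a (ρ_m − ρ_c).
a = d (ρ_c − ρ_w)/(ρ_m − ρ_c) = 3.343 km × 1.72/0.49 = 11.7 km.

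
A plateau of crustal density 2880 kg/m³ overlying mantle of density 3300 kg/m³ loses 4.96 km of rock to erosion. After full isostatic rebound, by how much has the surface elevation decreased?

0.631 km

Rebound u = e ρ_c/ρ_m = 4.96 km × 2880/3300 = 4.329 km.
Net surface drop = e − u = 4.96 km − 4.329 km = e (ρ_m − ρ_c)/ρ_m = 0.631 km.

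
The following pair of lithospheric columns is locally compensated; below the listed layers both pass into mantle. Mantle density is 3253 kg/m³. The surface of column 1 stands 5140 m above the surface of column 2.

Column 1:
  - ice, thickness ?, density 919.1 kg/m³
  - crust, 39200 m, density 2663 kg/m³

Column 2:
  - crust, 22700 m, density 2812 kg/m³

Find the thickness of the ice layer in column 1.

Take the compensation level at the base of the deeper column (depth z_c below the surface of column 1) and equate Σ ρ_i t_i down to z_c; mantle fills any gap and the z_c terms cancel.
Column 1: x×919.1 + 39200×2663 + (z_c − 39200 − x)×3253
Column 2: 5140×0 + 22700×2812 + (z_c − 5140 − 22700)×3253
The z_c×3253 term appears on both sides and cancels. Collect the known terms of each column as K = Σ(ρt)_known − 3253 × (depth of known layers): K_1 = 104389600 − 3253×39200 = −23128000; K_2 = 63832400 − 3253×(5140 + 22700) = −26731120.
Balance: K_1 − x×(3253 − 919.1) = K_2, so x = (K_1 − K_2)/(3253 − 919.1) = 3603120/2333.9 = 1540 m.

1540 m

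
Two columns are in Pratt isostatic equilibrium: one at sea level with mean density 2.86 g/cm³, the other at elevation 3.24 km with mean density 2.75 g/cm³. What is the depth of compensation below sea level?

81 km

ρ_ref D = ρ (D + h) → D (ρ_ref − ρ) = ρ h.
D = ρ h/(ρ_ref − ρ) = 2.75 × 3.24 km/(2.86 − 2.75) = 81 km.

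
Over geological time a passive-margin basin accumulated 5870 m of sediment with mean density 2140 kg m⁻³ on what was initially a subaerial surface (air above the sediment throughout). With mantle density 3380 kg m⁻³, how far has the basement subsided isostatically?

Subaerial load: s = t ρ_sed / ρ_m = 5870 m × 2140/3380 = 3720 m.

3720 m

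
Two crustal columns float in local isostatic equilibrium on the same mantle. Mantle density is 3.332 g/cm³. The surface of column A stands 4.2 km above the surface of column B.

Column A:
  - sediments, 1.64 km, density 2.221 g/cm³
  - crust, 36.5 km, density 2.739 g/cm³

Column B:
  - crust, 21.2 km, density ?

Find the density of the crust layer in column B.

2.89 g/cm³

Take the compensation level at the base of the deeper column (depth z_c below the surface of column A) and equate Σ ρ_i t_i down to z_c; mantle fills any gap and the z_c terms cancel.
Column A: 1.64×2.221 + 36.5×2.739 + (z_c − 38.14)×3.332
Column B: 4.2×0 + 21.2×ρ + (z_c − 4.2 − 21.2)×3.332
The z_c×3.332 term appears on both sides and cancels. Collect the known terms of each column as K = Σ(ρt)_known − 3.332 × (depth of known layers): K_A = 103.61594 − 3.332×38.14 = −23.46654; K_B = 0 − 3.332×(4.2 + 21.2) = −84.6328.
Balance: K_A = K_B + 21.2×ρ, so ρ = (K_A − K_B)/21.2 = 61.1663/21.2 = 2.89 g/cm³.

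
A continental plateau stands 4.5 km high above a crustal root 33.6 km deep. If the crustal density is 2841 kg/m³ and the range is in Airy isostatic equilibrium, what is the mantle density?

3220 kg/m³

Airy balance: ρ_c h = (ρ_m − ρ_c) r → ρ_m = ρ_c (1 + h/r).
ρ_m = 2841 × (1 + 4.5 km/33.6 km) = 3220 kg/m³.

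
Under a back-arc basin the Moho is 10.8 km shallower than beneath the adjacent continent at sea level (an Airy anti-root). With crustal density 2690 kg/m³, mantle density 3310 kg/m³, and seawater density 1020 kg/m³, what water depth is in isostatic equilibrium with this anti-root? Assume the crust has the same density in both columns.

4.01 km

Replacing a thickness d of crust by seawater at the top must be balanced by replacing crust with mantle at the base: d (ρ_c − ρ_w) = a (ρ_m − ρ_c).
d = a (ρ_m − ρ_c)/(ρ_c − ρ_w) = 10.8 km × 620/1670 = 4.01 km.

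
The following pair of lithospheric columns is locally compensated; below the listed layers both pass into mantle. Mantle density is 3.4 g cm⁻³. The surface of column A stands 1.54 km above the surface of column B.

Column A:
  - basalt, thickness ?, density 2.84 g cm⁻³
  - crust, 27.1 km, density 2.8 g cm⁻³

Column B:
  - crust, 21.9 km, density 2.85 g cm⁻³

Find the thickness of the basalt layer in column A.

1.82 km

Take the compensation level at the base of the deeper column (depth z_c below the surface of column A) and equate Σ ρ_i t_i down to z_c; mantle fills any gap and the z_c terms cancel.
Column A: x×2.84 + 27.1×2.8 + (z_c − 27.1 − x)×3.4
Column B: 1.54×0 + 21.9×2.85 + (z_c − 1.54 − 21.9)×3.4
The z_c×3.4 term appears on both sides and cancels. Collect the known terms of each column as K = Σ(ρt)_known − 3.4 × (depth of known layers): K_A = 75.88 − 3.4×27.1 = −16.26; K_B = 62.415 − 3.4×(1.54 + 21.9) = −17.281.
Balance: K_A − x×(3.4 − 2.84) = K_B, so x = (K_A − K_B)/(3.4 − 2.84) = 1.021/0.56 = 1.82 km.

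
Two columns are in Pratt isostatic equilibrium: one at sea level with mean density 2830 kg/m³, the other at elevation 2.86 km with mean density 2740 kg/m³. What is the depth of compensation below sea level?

87.1 km

ρ_ref D = ρ (D + h) → D (ρ_ref − ρ) = ρ h.
D = ρ h/(ρ_ref − ρ) = 2740 × 2.86 km/(2830 − 2740) = 87.1 km.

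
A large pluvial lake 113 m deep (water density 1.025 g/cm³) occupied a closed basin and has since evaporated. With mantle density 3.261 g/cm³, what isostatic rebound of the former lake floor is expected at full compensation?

35.5 m

u = d ρ_w/ρ_m = 113 m × 1.025/3.261 = 35.5 m.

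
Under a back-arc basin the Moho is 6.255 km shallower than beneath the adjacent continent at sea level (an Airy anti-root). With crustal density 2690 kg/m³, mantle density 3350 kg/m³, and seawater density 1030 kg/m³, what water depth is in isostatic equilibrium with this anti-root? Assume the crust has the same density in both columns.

2.49 km

Replacing a thickness d of crust by seawater at the top must be balanced by replacing crust with mantle at the base: d (ρ_c − ρ_w) = a (ρ_m − ρ_c).
d = a (ρ_m − ρ_c)/(ρ_c − ρ_w) = 6.255 km × 660/1660 = 2.49 km.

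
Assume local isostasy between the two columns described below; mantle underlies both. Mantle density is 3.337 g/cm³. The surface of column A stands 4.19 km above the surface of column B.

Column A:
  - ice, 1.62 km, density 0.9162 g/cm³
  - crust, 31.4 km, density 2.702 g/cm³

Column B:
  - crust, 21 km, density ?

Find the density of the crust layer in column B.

2.87 g/cm³

Take the compensation level at the base of the deeper column (depth z_c below the surface of column A) and equate Σ ρ_i t_i down to z_c; mantle fills any gap and the z_c terms cancel.
Column A: 1.62×0.9162 + 31.4×2.702 + (z_c − 33.02)×3.337
Column B: 4.19×0 + 21×ρ + (z_c − 4.19 − 21)×3.337
The z_c×3.337 term appears on both sides and cancels. Collect the known terms of each column as K = Σ(ρt)_known − 3.337 × (depth of known layers): K_A = 86.327044 − 3.337×33.02 = −23.860696; K_B = 0 − 3.337×(4.19 + 21) = −84.05903.
Balance: K_A = K_B + 21×ρ, so ρ = (K_A − K_B)/21 = 60.1983/21 = 2.87 g/cm³.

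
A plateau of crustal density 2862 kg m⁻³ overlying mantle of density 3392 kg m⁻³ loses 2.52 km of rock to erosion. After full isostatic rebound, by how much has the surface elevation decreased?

0.394 km

Rebound u = e ρ_c/ρ_m = 2.52 km × 2862/3392 = 2.126 km.
Net surface drop = e − u = 2.52 km − 2.126 km = e (ρ_m − ρ_c)/ρ_m = 0.394 km.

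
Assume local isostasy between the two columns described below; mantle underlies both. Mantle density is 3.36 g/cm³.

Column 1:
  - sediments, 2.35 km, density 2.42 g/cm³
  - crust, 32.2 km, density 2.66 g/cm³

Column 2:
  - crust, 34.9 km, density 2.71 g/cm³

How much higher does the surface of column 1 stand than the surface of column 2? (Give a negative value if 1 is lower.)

0.614 km

For any compensation level in the mantle, the mantle terms cancel and isostasy reduces to e = (Σt_1 − Σt_2) − (Σ(ρt)_1 − Σ(ρt)_2) / ρ_m.
Σt_1 = 34.55 km; Σt_2 = 34.9 km; Σ(ρt)_1 = 91.339; Σ(ρt)_2 = 94.579 (in km·g/cm³).
e = (34.55 − 34.9) − (91.339 − 94.579) / 3.36 = 0.614 km.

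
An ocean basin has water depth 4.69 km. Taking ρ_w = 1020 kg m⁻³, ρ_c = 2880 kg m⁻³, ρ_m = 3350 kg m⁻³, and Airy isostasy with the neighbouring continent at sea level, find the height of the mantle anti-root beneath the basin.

For local isostatic compensation: replacing crust with seawater at the top is compensated by replacing crust with mantle at the base: d (ρ_c − ρ_w) = a (ρ_m − ρ_c).
a = d (ρ_c − ρ_w)/(ρ_m − ρ_c) = 4.69 km × 1860/470 = 18.6 km.

18.6 km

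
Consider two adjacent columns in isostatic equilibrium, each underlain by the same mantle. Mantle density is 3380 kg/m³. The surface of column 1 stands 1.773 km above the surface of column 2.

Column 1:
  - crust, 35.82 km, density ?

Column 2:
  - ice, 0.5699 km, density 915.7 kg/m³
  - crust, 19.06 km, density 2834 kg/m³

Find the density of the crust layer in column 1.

2880 kg/m³

Take the compensation level at the base of the deeper column (depth z_c below the surface of column 1) and equate Σ ρ_i t_i down to z_c; mantle fills any gap and the z_c terms cancel.
Column 1: 35.82×ρ + (z_c − 35.82)×3380
Column 2: 1.773×0 + 0.5699×915.7 + 19.06×2834 + (z_c − 1.773 − 19.6299)×3380
The z_c×3380 term appears on both sides and cancels. Collect the known terms of each column as K = Σ(ρt)_known − 3380 × (depth of known layers): K_1 = 0 − 3380×35.82 = −121071.6; K_2 = 54537.8974 − 3380×(1.773 + 19.6299) = −17803.9046.
Balance: K_1 + 35.82×ρ = K_2, so ρ = (K_2 − K_1)/35.82 = 103268/35.82 = 2880 kg/m³.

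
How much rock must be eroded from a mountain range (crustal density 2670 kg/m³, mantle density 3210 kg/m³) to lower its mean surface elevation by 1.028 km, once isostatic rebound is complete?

6.11 km

Net drop Δ = e − u = e − e ρ_c/ρ_m = e (ρ_m − ρ_c)/ρ_m.
e = Δ ρ_m/(ρ_m − ρ_c) = 1.028 km × 3210/540 = 6.11 km.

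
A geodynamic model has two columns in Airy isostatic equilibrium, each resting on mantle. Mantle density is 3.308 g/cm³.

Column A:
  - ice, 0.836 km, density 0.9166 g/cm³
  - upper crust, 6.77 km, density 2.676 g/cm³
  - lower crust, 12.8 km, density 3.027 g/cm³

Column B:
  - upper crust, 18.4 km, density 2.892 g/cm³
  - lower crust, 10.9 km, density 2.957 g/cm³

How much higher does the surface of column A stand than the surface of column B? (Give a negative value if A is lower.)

For any compensation level in the mantle, the mantle terms cancel and isostasy reduces to e = (Σt_A − Σt_B) − (Σ(ρt)_A − Σ(ρt)_B) / ρ_m.
Σt_A = 20.406 km; Σt_B = 29.3 km; Σ(ρt)_A = 57.6283976; Σ(ρt)_B = 85.4441 (in km·g/cm³).
e = (20.406 − 29.3) − (57.6283976 − 85.4441) / 3.308 = −0.485 km.

−0.485 km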